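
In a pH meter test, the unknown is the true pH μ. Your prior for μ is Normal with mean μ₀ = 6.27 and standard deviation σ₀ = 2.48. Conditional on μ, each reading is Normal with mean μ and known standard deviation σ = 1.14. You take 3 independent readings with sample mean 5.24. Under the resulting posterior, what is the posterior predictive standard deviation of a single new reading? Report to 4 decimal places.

1.3055

For Normal data with known variance σ², a Normal(μ₀, σ₀²) prior on μ is conjugate. Posterior precision = 1/σ₀² + n/σ²; posterior mean is the precision-weighted average of μ₀ and x̄.
σ₀² = 2.48² = 6.1504, σ² = 1.14² = 1.2996; σ² + n·σ₀² = 1.2996 + 3·6.1504 = 19.7508.
Posterior precision = 1/σ₀² + n/σ² = 1/6.1504 + 3/1.2996 = (σ² + n·σ₀²)/(σ₀²σ²) = 19.7508/(6.1504·1.2996); posterior variance σₙ² = σ₀²σ²/(σ² + n·σ₀²) = 6.1504·1.2996/19.7508 = 0.404695.
Predictive variance for one new observation = σₙ² + σ² = 6.1504·1.2996/19.7508 + 1.2996 = σ²·(σ₀² + 19.7508)/19.7508 = 1.2996·25.9012/19.7508 = 1.704295; SD = √(1.2996·25.9012/19.7508) = 1.3055.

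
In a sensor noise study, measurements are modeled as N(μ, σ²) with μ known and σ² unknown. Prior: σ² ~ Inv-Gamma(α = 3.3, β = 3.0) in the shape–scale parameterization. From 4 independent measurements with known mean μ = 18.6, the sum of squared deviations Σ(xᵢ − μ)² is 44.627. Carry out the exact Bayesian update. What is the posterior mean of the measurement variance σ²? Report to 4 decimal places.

5.8869

With known mean μ and an Inverse-Gamma(α, β) prior on σ², the Normal likelihood is conjugate: posterior is Inv-Gamma(α + n/2, β + Σ(xᵢ−μ)²/2).
Posterior: Inv-Gamma(3.3 + 4/2, 3.0 + 44.627/2) = Inv-Gamma(5.30, 25.3135).
E[σ²|data] = β/(α−1) = 25.3135/4.30 = 5.8869.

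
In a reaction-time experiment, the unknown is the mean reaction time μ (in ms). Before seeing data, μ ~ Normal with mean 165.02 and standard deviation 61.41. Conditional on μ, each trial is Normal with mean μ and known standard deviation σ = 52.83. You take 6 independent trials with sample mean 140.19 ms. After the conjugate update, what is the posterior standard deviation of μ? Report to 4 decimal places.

For Normal data with known variance σ², a Normal(μ₀, σ₀²) prior on μ is conjugate. Posterior precision = 1/σ₀² + n/σ²; posterior mean is the precision-weighted average of μ₀ and x̄.
σ₀² = 61.41² = 3771.1881, σ² = 52.83² = 2791.0089; σ² + n·σ₀² = 2791.0089 + 6·3771.1881 = 25418.1375.
Posterior precision = 1/σ₀² + n/σ² = 1/3771.1881 + 6/2791.0089 = (σ² + n·σ₀²)/(σ₀²σ²) = 25418.1375/(3771.1881·2791.0089); posterior variance σₙ² = σ₀²σ²/(σ² + n·σ₀²) = 3771.1881·2791.0089/25418.1375 = 414.090905.
Posterior SD = √σₙ² = √(3771.1881·2791.0089/25418.1375) = 20.3492.

20.3492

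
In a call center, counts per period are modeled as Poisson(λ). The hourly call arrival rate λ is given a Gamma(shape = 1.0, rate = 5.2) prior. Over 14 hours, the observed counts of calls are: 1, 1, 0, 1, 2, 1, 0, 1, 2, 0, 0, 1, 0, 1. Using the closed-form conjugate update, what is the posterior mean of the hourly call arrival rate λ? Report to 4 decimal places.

With a Gamma(shape α, rate β) prior, the Poisson likelihood is conjugate: the posterior is Gamma(α + ΣXᵢ, β + n).
Sum of counts S = 11 over n = 14 hours.
Posterior: Gamma(α+S, β+n) = Gamma(1.0+11, 5.2+14) = Gamma(12.0, 19.2).
Posterior mean = α/β = 12.0/19.2 = 0.6250.

0.6250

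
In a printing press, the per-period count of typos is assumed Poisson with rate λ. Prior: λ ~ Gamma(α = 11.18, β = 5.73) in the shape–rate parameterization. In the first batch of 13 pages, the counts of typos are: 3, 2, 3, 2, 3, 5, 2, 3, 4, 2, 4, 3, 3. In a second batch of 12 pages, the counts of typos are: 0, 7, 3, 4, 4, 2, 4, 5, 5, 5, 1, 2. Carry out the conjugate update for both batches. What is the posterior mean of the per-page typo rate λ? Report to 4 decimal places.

With a Gamma(shape α, rate β) prior, the Poisson likelihood is conjugate: the posterior is Gamma(α + ΣXᵢ, β + n).
Batch 1: sum of counts S = 39 over n = 13 pages.
After batch 1: Gamma(α+S, β+n) = Gamma(11.18+39, 5.73+13) = Gamma(50.18, 18.73).
Batch 2: sum of counts S = 42 over n = 12 pages.
After batch 2: Gamma(α+S, β+n) = Gamma(50.18+42, 18.73+12) = Gamma(92.18, 30.73).
Posterior mean = α/β = 92.18/30.73 = 2.9997.

2.9997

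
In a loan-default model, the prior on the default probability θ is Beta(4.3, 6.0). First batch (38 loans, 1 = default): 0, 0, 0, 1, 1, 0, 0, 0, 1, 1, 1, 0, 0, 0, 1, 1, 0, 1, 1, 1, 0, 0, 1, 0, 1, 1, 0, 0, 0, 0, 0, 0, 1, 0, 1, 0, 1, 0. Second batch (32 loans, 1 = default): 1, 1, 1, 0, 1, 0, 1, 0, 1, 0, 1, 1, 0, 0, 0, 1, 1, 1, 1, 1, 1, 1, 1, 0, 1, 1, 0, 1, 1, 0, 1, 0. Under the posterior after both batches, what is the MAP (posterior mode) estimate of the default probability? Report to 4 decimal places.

The Beta prior is conjugate to a Binomial/Bernoulli likelihood; the update adds successes to α and failures to β.
After batch 1: Beta(4.3+16, 6.0+22) = Beta(20.3, 28.0).
After batch 2: Beta(20.3+21, 28.0+11) = Beta(41.3, 39.0).
Mode of Beta(a,b) for a,b>1 is (a−1)/(a+b−2) = 40.3/78.3 = 0.5147.

0.5147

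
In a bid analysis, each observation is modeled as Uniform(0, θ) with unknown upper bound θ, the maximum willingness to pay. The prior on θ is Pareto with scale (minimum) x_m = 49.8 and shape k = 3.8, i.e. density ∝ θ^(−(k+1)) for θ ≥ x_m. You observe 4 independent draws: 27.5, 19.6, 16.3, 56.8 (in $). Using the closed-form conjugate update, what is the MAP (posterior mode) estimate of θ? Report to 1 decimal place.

56.8

A Pareto(scale x_m, shape k) prior on the upper bound θ of Uniform(0, θ) is conjugate: posterior is Pareto(max(x_m, max xᵢ), k + n).
Sample maximum = 56.8; prior scale x_m = 49.8 → posterior scale = max = 56.8.
Posterior shape = 3.8 + 4 = 7.8.
The Pareto density is decreasing on [x_m, ∞), so the mode is x_m = 56.8.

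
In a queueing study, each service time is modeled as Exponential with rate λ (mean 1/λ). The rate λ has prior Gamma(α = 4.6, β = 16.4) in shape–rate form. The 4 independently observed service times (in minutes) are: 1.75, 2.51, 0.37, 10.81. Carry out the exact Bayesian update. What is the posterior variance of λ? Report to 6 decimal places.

0.008483

With a Gamma(shape α, rate β) prior on the exponential rate λ, the posterior after n observations with total T = Σxᵢ is Gamma(α+n, β+T).
Sum of observations T = 15.44 minutes; n = 4.
Posterior: Gamma(4.6+4, 16.4+15.44) = Gamma(8.6, 31.84).
Var = α/β² = 0.008483.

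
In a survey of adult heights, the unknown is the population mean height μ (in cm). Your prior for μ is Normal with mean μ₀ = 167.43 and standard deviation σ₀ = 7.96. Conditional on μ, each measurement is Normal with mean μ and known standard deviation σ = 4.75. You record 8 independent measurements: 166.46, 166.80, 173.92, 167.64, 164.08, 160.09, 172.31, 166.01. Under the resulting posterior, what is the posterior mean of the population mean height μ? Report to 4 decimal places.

For Normal data with known variance σ², a Normal(μ₀, σ₀²) prior on μ is conjugate. Posterior precision = 1/σ₀² + n/σ²; posterior mean is the precision-weighted average of μ₀ and x̄.
Σxᵢ = 166.46 + 166.80 + 173.92 + 167.64 + 164.08 + 160.09 + 172.31 + 166.01 = 1337.31, so n·x̄ = 1337.31.
σ₀² = 7.96² = 63.3616, σ² = 4.75² = 22.5625; σ² + n·σ₀² = 22.5625 + 8·63.3616 = 529.4553.
Posterior mean = (μ₀/σ₀² + n·x̄/σ²)/(1/σ₀² + n/σ²) = (σ²·μ₀ + σ₀²·n·x̄)/(σ² + n·σ₀²) = (22.5625·167.43 + 63.3616·1337.31)/529.4553 = 88511.740671/529.4553 = 167.1751.

167.1751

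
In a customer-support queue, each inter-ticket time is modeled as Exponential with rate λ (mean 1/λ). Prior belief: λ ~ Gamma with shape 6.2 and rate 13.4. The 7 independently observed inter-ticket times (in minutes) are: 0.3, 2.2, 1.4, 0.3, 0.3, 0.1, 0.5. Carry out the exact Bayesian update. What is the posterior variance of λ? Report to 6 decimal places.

0.038568

With a Gamma(shape α, rate β) prior on the exponential rate λ, the posterior after n observations with total T = Σxᵢ is Gamma(α+n, β+T).
Sum of observations T = 5.1 minutes; n = 7.
Posterior: Gamma(6.2+7, 13.4+5.1) = Gamma(13.2, 18.5).
Var = α/β² = 0.038568.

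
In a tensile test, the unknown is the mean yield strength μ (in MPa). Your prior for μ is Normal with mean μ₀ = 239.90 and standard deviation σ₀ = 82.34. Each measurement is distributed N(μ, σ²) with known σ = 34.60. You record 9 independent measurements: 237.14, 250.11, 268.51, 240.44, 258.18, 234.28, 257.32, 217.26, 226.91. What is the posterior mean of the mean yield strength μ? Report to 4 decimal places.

For Normal data with known variance σ², a Normal(μ₀, σ₀²) prior on μ is conjugate. Posterior precision = 1/σ₀² + n/σ²; posterior mean is the precision-weighted average of μ₀ and x̄.
Σxᵢ = 237.14 + 250.11 + 268.51 + 240.44 + 258.18 + 234.28 + 257.32 + 217.26 + 226.91 = 2190.15, so n·x̄ = 2190.15.
σ₀² = 82.34² = 6779.8756, σ² = 34.60² = 1197.16; σ² + n·σ₀² = 1197.16 + 9·6779.8756 = 62216.0404.
Posterior mean = (μ₀/σ₀² + n·x̄/σ²)/(1/σ₀² + n/σ²) = (σ²·μ₀ + σ₀²·n·x̄)/(σ² + n·σ₀²) = (1197.16·239.90 + 6779.8756·2190.15)/62216.0404 = 15136143.22934/62216.0404 = 243.2836.

243.2836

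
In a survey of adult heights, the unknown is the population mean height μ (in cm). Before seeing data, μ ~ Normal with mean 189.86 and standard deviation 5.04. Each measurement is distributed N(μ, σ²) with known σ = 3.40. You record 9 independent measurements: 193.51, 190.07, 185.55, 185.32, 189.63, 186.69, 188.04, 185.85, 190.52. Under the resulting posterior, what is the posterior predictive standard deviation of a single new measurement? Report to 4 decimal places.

3.5753

For Normal data with known variance σ², a Normal(μ₀, σ₀²) prior on μ is conjugate. Posterior precision = 1/σ₀² + n/σ²; posterior mean is the precision-weighted average of μ₀ and x̄.
σ₀² = 5.04² = 25.4016, σ² = 3.40² = 11.56; σ² + n·σ₀² = 11.56 + 9·25.4016 = 240.1744.
Posterior precision = 1/σ₀² + n/σ² = 1/25.4016 + 9/11.56 = (σ² + n·σ₀²)/(σ₀²σ²) = 240.1744/(25.4016·11.56); posterior variance σₙ² = σ₀²σ²/(σ² + n·σ₀²) = 25.4016·11.56/240.1744 = 1.222622.
Predictive variance for one new observation = σₙ² + σ² = 25.4016·11.56/240.1744 + 11.56 = σ²·(σ₀² + 240.1744)/240.1744 = 11.56·265.576/240.1744 = 12.782622; SD = √(11.56·265.576/240.1744) = 3.5753.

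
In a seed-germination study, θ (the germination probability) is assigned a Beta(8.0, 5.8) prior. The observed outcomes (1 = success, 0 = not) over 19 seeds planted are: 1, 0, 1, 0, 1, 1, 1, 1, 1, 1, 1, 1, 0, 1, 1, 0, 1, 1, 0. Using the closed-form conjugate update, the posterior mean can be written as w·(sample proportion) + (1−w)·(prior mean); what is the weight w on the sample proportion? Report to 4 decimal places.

0.5793

The Beta prior is conjugate to a Binomial/Bernoulli likelihood; the update adds successes to α and failures to β.
Posterior mean = (α₀+k)/(α₀+β₀+n) = [n/(α₀+β₀+n)]·(k/n) + [(α₀+β₀)/(α₀+β₀+n)]·α₀/(α₀+β₀), so only n and the prior enter the weight.
The weight on the data is w = n/(α₀+β₀+n) = 19/(8.0+5.8+19) = 19/32.8 = 0.5793.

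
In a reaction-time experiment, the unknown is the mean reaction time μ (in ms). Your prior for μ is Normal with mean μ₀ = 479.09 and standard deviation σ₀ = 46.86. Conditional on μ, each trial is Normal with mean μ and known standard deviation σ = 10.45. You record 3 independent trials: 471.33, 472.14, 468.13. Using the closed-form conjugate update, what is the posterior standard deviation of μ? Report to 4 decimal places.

5.9839

For Normal data with known variance σ², a Normal(μ₀, σ₀²) prior on μ is conjugate. Posterior precision = 1/σ₀² + n/σ²; posterior mean is the precision-weighted average of μ₀ and x̄.
σ₀² = 46.86² = 2195.8596, σ² = 10.45² = 109.2025; σ² + n·σ₀² = 109.2025 + 3·2195.8596 = 6696.7813.
Posterior precision = 1/σ₀² + n/σ² = 1/2195.8596 + 3/109.2025 = (σ² + n·σ₀²)/(σ₀²σ²) = 6696.7813/(2195.8596·109.2025); posterior variance σₙ² = σ₀²σ²/(σ² + n·σ₀²) = 2195.8596·109.2025/6696.7813 = 35.807255.
Posterior SD = √σₙ² = √(2195.8596·109.2025/6696.7813) = 5.9839.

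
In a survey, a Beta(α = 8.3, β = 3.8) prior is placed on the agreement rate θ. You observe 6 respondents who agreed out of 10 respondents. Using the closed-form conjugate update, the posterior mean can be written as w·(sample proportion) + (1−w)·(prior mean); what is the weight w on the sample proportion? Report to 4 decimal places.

The Beta prior is conjugate to a Binomial/Bernoulli likelihood; the update adds successes to α and failures to β.
Posterior mean = (α₀+k)/(α₀+β₀+n) = [n/(α₀+β₀+n)]·(k/n) + [(α₀+β₀)/(α₀+β₀+n)]·α₀/(α₀+β₀), so only n and the prior enter the weight.
The weight on the data is w = n/(α₀+β₀+n) = 10/(8.3+3.8+10) = 10/22.1 = 0.4525.

0.4525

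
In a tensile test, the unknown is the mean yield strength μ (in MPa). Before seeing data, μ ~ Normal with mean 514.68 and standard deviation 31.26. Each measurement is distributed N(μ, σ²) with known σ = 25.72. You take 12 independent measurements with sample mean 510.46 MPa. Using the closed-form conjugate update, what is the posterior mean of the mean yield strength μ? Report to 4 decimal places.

510.6854

For Normal data with known variance σ², a Normal(μ₀, σ₀²) prior on μ is conjugate. Posterior precision = 1/σ₀² + n/σ²; posterior mean is the precision-weighted average of μ₀ and x̄.
n·x̄ = 12·510.46 = 6125.52.
σ₀² = 31.26² = 977.1876, σ² = 25.72² = 661.5184; σ² + n·σ₀² = 661.5184 + 12·977.1876 = 12387.7696.
Posterior mean = (μ₀/σ₀² + n·x̄/σ²)/(1/σ₀² + n/σ²) = (σ²·μ₀ + σ₀²·n·x̄)/(σ² + n·σ₀²) = (661.5184·514.68 + 977.1876·6125.52)/12387.7696 = 6326252.477664/12387.7696 = 510.6854.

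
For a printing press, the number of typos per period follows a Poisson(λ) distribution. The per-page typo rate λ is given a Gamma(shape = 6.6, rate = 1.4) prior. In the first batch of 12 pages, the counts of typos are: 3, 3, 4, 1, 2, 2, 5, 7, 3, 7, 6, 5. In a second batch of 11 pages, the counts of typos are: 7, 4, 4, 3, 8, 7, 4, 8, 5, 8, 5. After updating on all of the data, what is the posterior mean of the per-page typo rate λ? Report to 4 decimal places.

With a Gamma(shape α, rate β) prior, the Poisson likelihood is conjugate: the posterior is Gamma(α + ΣXᵢ, β + n).
Batch 1: sum of counts S = 48 over n = 12 pages.
After batch 1: Gamma(α+S, β+n) = Gamma(6.6+48, 1.4+12) = Gamma(54.6, 13.4).
Batch 2: sum of counts S = 63 over n = 11 pages.
After batch 2: Gamma(α+S, β+n) = Gamma(54.6+63, 13.4+11) = Gamma(117.6, 24.4).
Posterior mean = α/β = 117.6/24.4 = 4.8197.

4.8197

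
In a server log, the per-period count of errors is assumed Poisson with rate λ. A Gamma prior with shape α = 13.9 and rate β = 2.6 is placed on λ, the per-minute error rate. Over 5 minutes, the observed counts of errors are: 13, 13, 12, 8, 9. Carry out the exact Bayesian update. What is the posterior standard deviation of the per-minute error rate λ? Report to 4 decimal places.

With a Gamma(shape α, rate β) prior, the Poisson likelihood is conjugate: the posterior is Gamma(α + ΣXᵢ, β + n).
Sum of counts S = 55 over n = 5 minutes.
Posterior: Gamma(α+S, β+n) = Gamma(13.9+55, 2.6+5) = Gamma(68.9, 7.6).
SD = √α/β = √68.9/7.6 = 1.0922.

1.0922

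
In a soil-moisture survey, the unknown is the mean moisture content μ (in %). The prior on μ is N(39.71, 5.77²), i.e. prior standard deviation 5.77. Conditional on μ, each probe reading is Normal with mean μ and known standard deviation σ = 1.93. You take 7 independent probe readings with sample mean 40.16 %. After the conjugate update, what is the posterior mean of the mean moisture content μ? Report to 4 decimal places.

40.1529

For Normal data with known variance σ², a Normal(μ₀, σ₀²) prior on μ is conjugate. Posterior precision = 1/σ₀² + n/σ²; posterior mean is the precision-weighted average of μ₀ and x̄.
n·x̄ = 7·40.16 = 281.12.
σ₀² = 5.77² = 33.2929, σ² = 1.93² = 3.7249; σ² + n·σ₀² = 3.7249 + 7·33.2929 = 236.7752.
Posterior mean = (μ₀/σ₀² + n·x̄/σ²)/(1/σ₀² + n/σ²) = (σ²·μ₀ + σ₀²·n·x̄)/(σ² + n·σ₀²) = (3.7249·39.71 + 33.2929·281.12)/236.7752 = 9507.215827/236.7752 = 40.1529.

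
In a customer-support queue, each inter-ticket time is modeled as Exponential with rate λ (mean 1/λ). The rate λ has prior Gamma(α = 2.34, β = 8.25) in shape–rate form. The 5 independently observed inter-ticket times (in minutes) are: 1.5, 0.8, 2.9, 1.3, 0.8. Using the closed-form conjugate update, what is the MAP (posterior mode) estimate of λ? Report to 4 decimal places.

0.4077

With a Gamma(shape α, rate β) prior on the exponential rate λ, the posterior after n observations with total T = Σxᵢ is Gamma(α+n, β+T).
Sum of observations T = 7.3 minutes; n = 5.
Posterior: Gamma(2.34+5, 8.25+7.3) = Gamma(7.34, 15.55).
Mode = (α−1)/β = 0.4077.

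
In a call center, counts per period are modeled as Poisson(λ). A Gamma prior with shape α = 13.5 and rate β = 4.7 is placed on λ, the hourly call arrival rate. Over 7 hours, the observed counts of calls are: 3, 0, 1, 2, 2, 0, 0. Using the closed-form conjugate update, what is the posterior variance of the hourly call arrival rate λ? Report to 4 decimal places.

0.1571

With a Gamma(shape α, rate β) prior, the Poisson likelihood is conjugate: the posterior is Gamma(α + ΣXᵢ, β + n).
Sum of counts S = 8 over n = 7 hours.
Posterior: Gamma(α+S, β+n) = Gamma(13.5+8, 4.7+7) = Gamma(21.5, 11.7).
Var = α/β² = 21.5/11.7² = 0.1571.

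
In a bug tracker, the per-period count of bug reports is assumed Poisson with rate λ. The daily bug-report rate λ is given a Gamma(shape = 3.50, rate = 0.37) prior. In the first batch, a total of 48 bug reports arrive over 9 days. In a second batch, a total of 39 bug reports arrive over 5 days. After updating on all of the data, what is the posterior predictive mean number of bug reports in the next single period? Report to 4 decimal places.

With a Gamma(shape α, rate β) prior, the Poisson likelihood is conjugate: the posterior is Gamma(α + ΣXᵢ, β + n).
After batch 1: Gamma(α+S, β+n) = Gamma(3.50+48, 0.37+9) = Gamma(51.50, 9.37).
After batch 2: Gamma(α+S, β+n) = Gamma(51.50+39, 9.37+5) = Gamma(90.50, 14.37).
The predictive distribution for one future period is NegBinom with mean α/β = 6.2978.

6.2978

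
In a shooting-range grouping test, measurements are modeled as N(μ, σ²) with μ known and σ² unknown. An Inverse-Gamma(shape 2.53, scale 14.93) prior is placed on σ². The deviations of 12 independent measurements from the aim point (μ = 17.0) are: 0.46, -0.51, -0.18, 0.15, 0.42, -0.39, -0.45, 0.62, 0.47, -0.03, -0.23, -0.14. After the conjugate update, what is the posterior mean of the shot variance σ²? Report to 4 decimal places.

2.0980

With known mean μ and an Inverse-Gamma(α, β) prior on σ², the Normal likelihood is conjugate: posterior is Inv-Gamma(α + n/2, β + Σ(xᵢ−μ)²/2).
Σ(xᵢ−μ)² = (0.46)² + (-0.51)² + (-0.18)² + (0.15)² + (0.42)² + (-0.39)² + (-0.45)² + (0.62)² + (0.47)² + (-0.03)² + (-0.23)² + (-0.14)² = 1.7363.
Posterior: Inv-Gamma(2.53 + 12/2, 14.93 + 1.7363/2) = Inv-Gamma(8.53, 15.79815).
E[σ²|data] = β/(α−1) = 15.79815/7.53 = 2.0980.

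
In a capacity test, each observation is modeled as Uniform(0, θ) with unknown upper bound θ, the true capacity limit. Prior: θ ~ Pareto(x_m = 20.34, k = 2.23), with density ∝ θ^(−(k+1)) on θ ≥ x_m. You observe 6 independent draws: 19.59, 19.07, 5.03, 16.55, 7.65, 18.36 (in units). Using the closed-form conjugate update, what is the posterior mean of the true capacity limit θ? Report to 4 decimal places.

23.1533

A Pareto(scale x_m, shape k) prior on the upper bound θ of Uniform(0, θ) is conjugate: posterior is Pareto(max(x_m, max xᵢ), k + n).
Sample maximum = 19.59; prior scale x_m = 20.34 → posterior scale = max = 20.34.
Posterior shape = 2.23 + 6 = 8.23.
E[θ|data] = k·x_m/(k−1) = 8.23·20.34/7.23 = 23.1533.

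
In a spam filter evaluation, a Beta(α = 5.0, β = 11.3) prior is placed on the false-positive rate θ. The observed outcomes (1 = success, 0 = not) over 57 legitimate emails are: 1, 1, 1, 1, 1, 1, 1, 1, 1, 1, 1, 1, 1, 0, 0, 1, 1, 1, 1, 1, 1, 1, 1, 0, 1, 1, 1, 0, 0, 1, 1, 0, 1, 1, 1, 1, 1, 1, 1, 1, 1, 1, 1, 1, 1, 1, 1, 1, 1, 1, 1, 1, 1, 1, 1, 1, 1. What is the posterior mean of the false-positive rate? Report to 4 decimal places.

0.7640

The Beta prior is conjugate to a Binomial/Bernoulli likelihood; the update adds successes to α and failures to β.
Posterior: Beta(α+k, β+n−k) = Beta(5.0+51, 11.3+6) = Beta(56.0, 17.3).
Posterior mean = α/(α+β) = 56.0/73.3 = 0.7640.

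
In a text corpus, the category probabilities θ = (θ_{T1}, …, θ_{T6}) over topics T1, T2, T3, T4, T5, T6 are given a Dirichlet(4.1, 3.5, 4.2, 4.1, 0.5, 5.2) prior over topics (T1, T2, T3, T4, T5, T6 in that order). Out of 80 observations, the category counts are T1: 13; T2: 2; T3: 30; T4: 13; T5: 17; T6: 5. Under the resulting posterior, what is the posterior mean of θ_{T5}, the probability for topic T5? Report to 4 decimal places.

The Dirichlet prior is conjugate to the Multinomial likelihood: each posterior αⱼ = prior αⱼ + observed count nⱼ.
Posterior concentration: (17.1, 5.5, 34.2, 17.1, 17.5, 10.2), total = 101.6.
E[θ_{T5}|data] = α_{T5}/Σα = 17.5/101.6 = 0.1722.

0.1722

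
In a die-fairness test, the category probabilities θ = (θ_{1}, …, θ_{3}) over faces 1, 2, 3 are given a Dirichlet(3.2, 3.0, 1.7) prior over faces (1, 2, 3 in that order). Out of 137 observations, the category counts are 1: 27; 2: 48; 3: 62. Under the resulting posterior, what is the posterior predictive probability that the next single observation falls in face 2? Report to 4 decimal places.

0.3520

The Dirichlet prior is conjugate to the Multinomial likelihood: each posterior αⱼ = prior αⱼ + observed count nⱼ.
Posterior concentration: (30.2, 51.0, 63.7), total = 144.9.
P(next = 2 | data) = α_{2}/Σα = 0.3520.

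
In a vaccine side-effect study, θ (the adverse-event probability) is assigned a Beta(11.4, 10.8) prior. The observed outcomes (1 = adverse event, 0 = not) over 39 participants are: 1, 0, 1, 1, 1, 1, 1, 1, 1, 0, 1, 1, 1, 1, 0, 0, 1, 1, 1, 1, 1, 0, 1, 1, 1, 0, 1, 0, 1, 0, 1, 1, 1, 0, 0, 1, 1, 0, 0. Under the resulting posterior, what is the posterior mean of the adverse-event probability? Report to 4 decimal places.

0.6275

The Beta prior is conjugate to a Binomial/Bernoulli likelihood; the update adds successes to α and failures to β.
Posterior: Beta(α+k, β+n−k) = Beta(11.4+27, 10.8+12) = Beta(38.4, 22.8).
Posterior mean = α/(α+β) = 38.4/61.2 = 0.6275.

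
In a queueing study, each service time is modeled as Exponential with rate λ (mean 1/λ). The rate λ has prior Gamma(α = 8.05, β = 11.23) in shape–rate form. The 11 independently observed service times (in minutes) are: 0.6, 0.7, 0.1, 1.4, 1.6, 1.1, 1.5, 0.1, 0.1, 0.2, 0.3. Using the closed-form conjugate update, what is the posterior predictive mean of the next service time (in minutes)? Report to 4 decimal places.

1.0488

With a Gamma(shape α, rate β) prior on the exponential rate λ, the posterior after n observations with total T = Σxᵢ is Gamma(α+n, β+T).
Sum of observations T = 7.7 minutes; n = 11.
Posterior: Gamma(8.05+11, 11.23+7.7) = Gamma(19.05, 18.93).
The predictive distribution for the next observation is Lomax; its mean is β/(α−1) = 18.93/18.05 = 1.0488.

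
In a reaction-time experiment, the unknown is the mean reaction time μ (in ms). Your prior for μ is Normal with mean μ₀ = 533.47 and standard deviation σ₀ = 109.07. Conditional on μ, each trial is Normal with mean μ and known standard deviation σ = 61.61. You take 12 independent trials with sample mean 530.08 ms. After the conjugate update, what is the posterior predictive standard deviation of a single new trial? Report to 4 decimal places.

64.0618

For Normal data with known variance σ², a Normal(μ₀, σ₀²) prior on μ is conjugate. Posterior precision = 1/σ₀² + n/σ²; posterior mean is the precision-weighted average of μ₀ and x̄.
σ₀² = 109.07² = 11896.2649, σ² = 61.61² = 3795.7921; σ² + n·σ₀² = 3795.7921 + 12·11896.2649 = 146550.9709.
Posterior precision = 1/σ₀² + n/σ² = 1/11896.2649 + 12/3795.7921 = (σ² + n·σ₀²)/(σ₀²σ²) = 146550.9709/(11896.2649·3795.7921); posterior variance σₙ² = σ₀²σ²/(σ² + n·σ₀²) = 11896.2649·3795.7921/146550.9709 = 308.123160.
Predictive variance for one new observation = σₙ² + σ² = 11896.2649·3795.7921/146550.9709 + 3795.7921 = σ²·(σ₀² + 146550.9709)/146550.9709 = 3795.7921·158447.2358/146550.9709 = 4103.915260; SD = √(3795.7921·158447.2358/146550.9709) = 64.0618.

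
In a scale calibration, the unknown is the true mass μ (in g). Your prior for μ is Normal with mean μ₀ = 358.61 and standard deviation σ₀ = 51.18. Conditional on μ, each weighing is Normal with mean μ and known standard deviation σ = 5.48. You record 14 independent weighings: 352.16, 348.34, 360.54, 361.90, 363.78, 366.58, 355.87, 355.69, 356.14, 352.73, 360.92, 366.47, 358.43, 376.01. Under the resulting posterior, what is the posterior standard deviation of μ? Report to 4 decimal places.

For Normal data with known variance σ², a Normal(μ₀, σ₀²) prior on μ is conjugate. Posterior precision = 1/σ₀² + n/σ²; posterior mean is the precision-weighted average of μ₀ and x̄.
σ₀² = 51.18² = 2619.3924, σ² = 5.48² = 30.0304; σ² + n·σ₀² = 30.0304 + 14·2619.3924 = 36701.524.
Posterior precision = 1/σ₀² + n/σ² = 1/2619.3924 + 14/30.0304 = (σ² + n·σ₀²)/(σ₀²σ²) = 36701.524/(2619.3924·30.0304); posterior variance σₙ² = σ₀²σ²/(σ² + n·σ₀²) = 2619.3924·30.0304/36701.524 = 2.143273.
Posterior SD = √σₙ² = √(2619.3924·30.0304/36701.524) = 1.4640.

1.4640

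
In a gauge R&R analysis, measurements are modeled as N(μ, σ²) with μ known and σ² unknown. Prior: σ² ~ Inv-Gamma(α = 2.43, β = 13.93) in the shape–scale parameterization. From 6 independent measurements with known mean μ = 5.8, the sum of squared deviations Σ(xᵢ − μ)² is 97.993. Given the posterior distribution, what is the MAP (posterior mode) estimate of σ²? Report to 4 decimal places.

9.7864

With known mean μ and an Inverse-Gamma(α, β) prior on σ², the Normal likelihood is conjugate: posterior is Inv-Gamma(α + n/2, β + Σ(xᵢ−μ)²/2).
Posterior: Inv-Gamma(2.43 + 6/2, 13.93 + 97.993/2) = Inv-Gamma(5.43, 62.9265).
Mode = β/(α+1) = 62.9265/6.43 = 9.7864.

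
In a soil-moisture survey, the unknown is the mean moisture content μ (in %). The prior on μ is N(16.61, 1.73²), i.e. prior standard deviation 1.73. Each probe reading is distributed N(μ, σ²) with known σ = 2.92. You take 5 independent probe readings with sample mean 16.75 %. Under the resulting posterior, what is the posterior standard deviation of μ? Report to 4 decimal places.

1.0423

For Normal data with known variance σ², a Normal(μ₀, σ₀²) prior on μ is conjugate. Posterior precision = 1/σ₀² + n/σ²; posterior mean is the precision-weighted average of μ₀ and x̄.
σ₀² = 1.73² = 2.9929, σ² = 2.92² = 8.5264; σ² + n·σ₀² = 8.5264 + 5·2.9929 = 23.4909.
Posterior precision = 1/σ₀² + n/σ² = 1/2.9929 + 5/8.5264 = (σ² + n·σ₀²)/(σ₀²σ²) = 23.4909/(2.9929·8.5264); posterior variance σₙ² = σ₀²σ²/(σ² + n·σ₀²) = 2.9929·8.5264/23.4909 = 1.086321.
Posterior SD = √σₙ² = √(2.9929·8.5264/23.4909) = 1.0423.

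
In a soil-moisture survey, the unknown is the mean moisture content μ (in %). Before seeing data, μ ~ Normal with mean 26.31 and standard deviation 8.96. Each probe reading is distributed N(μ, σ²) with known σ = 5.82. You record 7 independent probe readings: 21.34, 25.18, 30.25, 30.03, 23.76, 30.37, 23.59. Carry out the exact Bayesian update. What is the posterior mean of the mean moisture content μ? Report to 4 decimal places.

26.3572

For Normal data with known variance σ², a Normal(μ₀, σ₀²) prior on μ is conjugate. Posterior precision = 1/σ₀² + n/σ²; posterior mean is the precision-weighted average of μ₀ and x̄.
Σxᵢ = 21.34 + 25.18 + 30.25 + 30.03 + 23.76 + 30.37 + 23.59 = 184.52, so n·x̄ = 184.52.
σ₀² = 8.96² = 80.2816, σ² = 5.82² = 33.8724; σ² + n·σ₀² = 33.8724 + 7·80.2816 = 595.8436.
Posterior mean = (μ₀/σ₀² + n·x̄/σ²)/(1/σ₀² + n/σ²) = (σ²·μ₀ + σ₀²·n·x̄)/(σ² + n·σ₀²) = (33.8724·26.31 + 80.2816·184.52)/595.8436 = 15704.743676/595.8436 = 26.3572.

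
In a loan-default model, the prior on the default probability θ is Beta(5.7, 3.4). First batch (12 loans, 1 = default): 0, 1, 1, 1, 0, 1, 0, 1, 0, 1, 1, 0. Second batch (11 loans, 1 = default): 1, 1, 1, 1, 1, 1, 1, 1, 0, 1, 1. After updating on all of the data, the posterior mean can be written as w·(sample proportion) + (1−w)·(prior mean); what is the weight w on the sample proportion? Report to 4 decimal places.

The Beta prior is conjugate to a Binomial/Bernoulli likelihood; the update adds successes to α and failures to β.
Total number of loans: n = 12 + 11 = 23.
Posterior mean = (α₀+k)/(α₀+β₀+n) = [n/(α₀+β₀+n)]·(k/n) + [(α₀+β₀)/(α₀+β₀+n)]·α₀/(α₀+β₀), so only n and the prior enter the weight.
The weight on the data is w = n/(α₀+β₀+n) = 23/(5.7+3.4+23) = 23/32.1 = 0.7165.

0.7165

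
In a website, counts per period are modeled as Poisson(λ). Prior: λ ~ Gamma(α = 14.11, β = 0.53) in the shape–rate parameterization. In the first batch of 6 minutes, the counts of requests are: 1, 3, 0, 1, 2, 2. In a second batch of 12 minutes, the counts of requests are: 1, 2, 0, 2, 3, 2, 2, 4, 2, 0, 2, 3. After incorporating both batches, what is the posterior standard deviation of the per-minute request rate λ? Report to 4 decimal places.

0.3665

With a Gamma(shape α, rate β) prior, the Poisson likelihood is conjugate: the posterior is Gamma(α + ΣXᵢ, β + n).
Batch 1: sum of counts S = 9 over n = 6 minutes.
After batch 1: Gamma(α+S, β+n) = Gamma(14.11+9, 0.53+6) = Gamma(23.11, 6.53).
Batch 2: sum of counts S = 23 over n = 12 minutes.
After batch 2: Gamma(α+S, β+n) = Gamma(23.11+23, 6.53+12) = Gamma(46.11, 18.53).
SD = √α/β = √46.11/18.53 = 0.3665.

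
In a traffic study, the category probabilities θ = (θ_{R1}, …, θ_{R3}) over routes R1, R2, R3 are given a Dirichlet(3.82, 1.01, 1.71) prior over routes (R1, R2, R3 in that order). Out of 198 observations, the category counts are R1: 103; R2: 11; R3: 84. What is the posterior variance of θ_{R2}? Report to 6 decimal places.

The Dirichlet prior is conjugate to the Multinomial likelihood: each posterior αⱼ = prior αⱼ + observed count nⱼ.
Posterior concentration: (106.82, 12.01, 85.71), total = 204.54.
Var[θ_j] = α_j(Σα−α_j)/((Σα)²(Σα+1)) = 12.01·192.53/(204.54²·205.54) = 0.000269.

0.000269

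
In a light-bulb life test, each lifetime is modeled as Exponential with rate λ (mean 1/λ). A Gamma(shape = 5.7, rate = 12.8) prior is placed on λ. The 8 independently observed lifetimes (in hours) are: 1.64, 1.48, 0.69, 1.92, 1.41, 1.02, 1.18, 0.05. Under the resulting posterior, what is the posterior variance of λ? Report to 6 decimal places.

With a Gamma(shape α, rate β) prior on the exponential rate λ, the posterior after n observations with total T = Σxᵢ is Gamma(α+n, β+T).
Sum of observations T = 9.39 hours; n = 8.
Posterior: Gamma(5.7+8, 12.8+9.39) = Gamma(13.7, 22.19).
Var = α/β² = 0.027823.

0.027823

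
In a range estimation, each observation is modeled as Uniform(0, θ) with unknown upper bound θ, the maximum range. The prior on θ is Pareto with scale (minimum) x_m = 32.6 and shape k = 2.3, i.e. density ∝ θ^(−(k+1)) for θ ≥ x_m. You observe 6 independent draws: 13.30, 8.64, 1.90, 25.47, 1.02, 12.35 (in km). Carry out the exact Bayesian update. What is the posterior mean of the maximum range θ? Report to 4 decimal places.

37.0658

A Pareto(scale x_m, shape k) prior on the upper bound θ of Uniform(0, θ) is conjugate: posterior is Pareto(max(x_m, max xᵢ), k + n).
Sample maximum = 25.47; prior scale x_m = 32.6 → posterior scale = max = 32.60.
Posterior shape = 2.3 + 6 = 8.3.
E[θ|data] = k·x_m/(k−1) = 8.3·32.60/7.3 = 37.0658.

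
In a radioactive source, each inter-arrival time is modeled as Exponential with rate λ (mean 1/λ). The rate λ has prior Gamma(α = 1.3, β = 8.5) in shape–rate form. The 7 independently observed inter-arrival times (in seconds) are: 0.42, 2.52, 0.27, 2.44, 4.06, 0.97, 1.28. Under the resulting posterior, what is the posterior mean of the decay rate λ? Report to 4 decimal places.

With a Gamma(shape α, rate β) prior on the exponential rate λ, the posterior after n observations with total T = Σxᵢ is Gamma(α+n, β+T).
Sum of observations T = 11.96 seconds; n = 7.
Posterior: Gamma(1.3+7, 8.5+11.96) = Gamma(8.3, 20.46).
Posterior mean of λ = α/β = 8.3/20.46 = 0.4057.

0.4057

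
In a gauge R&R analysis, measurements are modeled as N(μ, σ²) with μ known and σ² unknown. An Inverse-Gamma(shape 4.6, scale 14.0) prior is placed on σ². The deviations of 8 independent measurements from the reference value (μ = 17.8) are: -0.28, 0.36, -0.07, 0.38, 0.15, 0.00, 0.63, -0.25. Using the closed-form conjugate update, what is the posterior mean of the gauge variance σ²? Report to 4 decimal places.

1.8973

With known mean μ and an Inverse-Gamma(α, β) prior on σ², the Normal likelihood is conjugate: posterior is Inv-Gamma(α + n/2, β + Σ(xᵢ−μ)²/2).
Σ(xᵢ−μ)² = (-0.28)² + (0.36)² + (-0.07)² + (0.38)² + (0.15)² + (0.00)² + (0.63)² + (-0.25)² = 0.8392.
Posterior: Inv-Gamma(4.6 + 8/2, 14.0 + 0.8392/2) = Inv-Gamma(8.60, 14.41960).
E[σ²|data] = β/(α−1) = 14.41960/7.60 = 1.8973.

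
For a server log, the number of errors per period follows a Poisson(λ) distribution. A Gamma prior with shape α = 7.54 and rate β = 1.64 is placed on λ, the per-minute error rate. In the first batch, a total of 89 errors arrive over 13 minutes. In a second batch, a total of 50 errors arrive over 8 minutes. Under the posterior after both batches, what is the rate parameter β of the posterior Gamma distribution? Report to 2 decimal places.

With a Gamma(shape α, rate β) prior, the Poisson likelihood is conjugate: the posterior is Gamma(α + ΣXᵢ, β + n).
After batch 1: Gamma(α+S, β+n) = Gamma(7.54+89, 1.64+13) = Gamma(96.54, 14.64).
After batch 2: Gamma(α+S, β+n) = Gamma(96.54+50, 14.64+8) = Gamma(146.54, 22.64).
Posterior β = 22.64.

22.64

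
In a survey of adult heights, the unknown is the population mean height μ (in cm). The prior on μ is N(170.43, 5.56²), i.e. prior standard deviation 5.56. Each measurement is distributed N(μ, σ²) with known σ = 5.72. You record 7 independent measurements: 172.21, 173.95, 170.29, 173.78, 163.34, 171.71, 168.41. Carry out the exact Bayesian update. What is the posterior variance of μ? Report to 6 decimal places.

4.060170

For Normal data with known variance σ², a Normal(μ₀, σ₀²) prior on μ is conjugate. Posterior precision = 1/σ₀² + n/σ²; posterior mean is the precision-weighted average of μ₀ and x̄.
σ₀² = 5.56² = 30.9136, σ² = 5.72² = 32.7184; σ² + n·σ₀² = 32.7184 + 7·30.9136 = 249.1136.
Posterior precision = 1/σ₀² + n/σ² = 1/30.9136 + 7/32.7184 = (σ² + n·σ₀²)/(σ₀²σ²) = 249.1136/(30.9136·32.7184); posterior variance σₙ² = σ₀²σ²/(σ² + n·σ₀²) = 30.9136·32.7184/249.1136 = 4.060170.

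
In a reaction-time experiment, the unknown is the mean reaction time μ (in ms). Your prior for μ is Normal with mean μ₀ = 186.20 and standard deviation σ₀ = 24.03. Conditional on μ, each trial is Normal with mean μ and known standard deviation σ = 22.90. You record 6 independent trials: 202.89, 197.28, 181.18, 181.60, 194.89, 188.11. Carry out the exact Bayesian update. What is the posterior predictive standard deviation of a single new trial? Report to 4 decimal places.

For Normal data with known variance σ², a Normal(μ₀, σ₀²) prior on μ is conjugate. Posterior precision = 1/σ₀² + n/σ²; posterior mean is the precision-weighted average of μ₀ and x̄.
σ₀² = 24.03² = 577.4409, σ² = 22.90² = 524.41; σ² + n·σ₀² = 524.41 + 6·577.4409 = 3989.0554.
Posterior precision = 1/σ₀² + n/σ² = 1/577.4409 + 6/524.41 = (σ² + n·σ₀²)/(σ₀²σ²) = 3989.0554/(577.4409·524.41); posterior variance σₙ² = σ₀²σ²/(σ² + n·σ₀²) = 577.4409·524.41/3989.0554 = 75.911651.
Predictive variance for one new observation = σₙ² + σ² = 577.4409·524.41/3989.0554 + 524.41 = σ²·(σ₀² + 3989.0554)/3989.0554 = 524.41·4566.4963/3989.0554 = 600.321651; SD = √(524.41·4566.4963/3989.0554) = 24.5015.

24.5015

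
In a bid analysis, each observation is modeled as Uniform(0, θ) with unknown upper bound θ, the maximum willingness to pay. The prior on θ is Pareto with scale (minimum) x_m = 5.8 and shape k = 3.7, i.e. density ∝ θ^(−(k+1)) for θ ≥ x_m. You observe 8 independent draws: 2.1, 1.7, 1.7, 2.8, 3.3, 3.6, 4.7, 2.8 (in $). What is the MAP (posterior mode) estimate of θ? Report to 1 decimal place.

A Pareto(scale x_m, shape k) prior on the upper bound θ of Uniform(0, θ) is conjugate: posterior is Pareto(max(x_m, max xᵢ), k + n).
Sample maximum = 4.7; prior scale x_m = 5.8 → posterior scale = max = 5.8.
Posterior shape = 3.7 + 8 = 11.7.
The Pareto density is decreasing on [x_m, ∞), so the mode is x_m = 5.8.

5.8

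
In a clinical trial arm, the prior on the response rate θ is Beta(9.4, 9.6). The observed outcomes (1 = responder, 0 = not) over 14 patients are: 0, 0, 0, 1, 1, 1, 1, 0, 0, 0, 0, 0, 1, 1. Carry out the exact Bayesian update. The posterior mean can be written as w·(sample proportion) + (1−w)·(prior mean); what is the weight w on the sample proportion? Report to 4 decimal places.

0.4242

The Beta prior is conjugate to a Binomial/Bernoulli likelihood; the update adds successes to α and failures to β.
Posterior mean = (α₀+k)/(α₀+β₀+n) = [n/(α₀+β₀+n)]·(k/n) + [(α₀+β₀)/(α₀+β₀+n)]·α₀/(α₀+β₀), so only n and the prior enter the weight.
The weight on the data is w = n/(α₀+β₀+n) = 14/(9.4+9.6+14) = 14/33.0 = 0.4242.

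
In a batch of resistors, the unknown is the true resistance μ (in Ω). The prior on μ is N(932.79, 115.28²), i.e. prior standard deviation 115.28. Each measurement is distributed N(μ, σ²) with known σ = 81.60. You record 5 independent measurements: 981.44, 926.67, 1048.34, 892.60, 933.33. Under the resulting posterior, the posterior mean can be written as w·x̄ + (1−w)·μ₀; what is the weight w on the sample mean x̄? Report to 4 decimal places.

For Normal data with known variance σ², a Normal(μ₀, σ₀²) prior on μ is conjugate. Posterior precision = 1/σ₀² + n/σ²; posterior mean is the precision-weighted average of μ₀ and x̄.
σ₀² = 115.28² = 13289.4784, σ² = 81.60² = 6658.56. Prior precision 1/σ₀² = 1/13289.4784; data precision n/σ² = 5/6658.56.
w = (n/σ²)/(1/σ₀² + n/σ²) = n·σ₀²/(σ² + n·σ₀²) = 5·13289.4784/(6658.56 + 5·13289.4784) = 66447.392/73105.952 = 0.9089.

0.9089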